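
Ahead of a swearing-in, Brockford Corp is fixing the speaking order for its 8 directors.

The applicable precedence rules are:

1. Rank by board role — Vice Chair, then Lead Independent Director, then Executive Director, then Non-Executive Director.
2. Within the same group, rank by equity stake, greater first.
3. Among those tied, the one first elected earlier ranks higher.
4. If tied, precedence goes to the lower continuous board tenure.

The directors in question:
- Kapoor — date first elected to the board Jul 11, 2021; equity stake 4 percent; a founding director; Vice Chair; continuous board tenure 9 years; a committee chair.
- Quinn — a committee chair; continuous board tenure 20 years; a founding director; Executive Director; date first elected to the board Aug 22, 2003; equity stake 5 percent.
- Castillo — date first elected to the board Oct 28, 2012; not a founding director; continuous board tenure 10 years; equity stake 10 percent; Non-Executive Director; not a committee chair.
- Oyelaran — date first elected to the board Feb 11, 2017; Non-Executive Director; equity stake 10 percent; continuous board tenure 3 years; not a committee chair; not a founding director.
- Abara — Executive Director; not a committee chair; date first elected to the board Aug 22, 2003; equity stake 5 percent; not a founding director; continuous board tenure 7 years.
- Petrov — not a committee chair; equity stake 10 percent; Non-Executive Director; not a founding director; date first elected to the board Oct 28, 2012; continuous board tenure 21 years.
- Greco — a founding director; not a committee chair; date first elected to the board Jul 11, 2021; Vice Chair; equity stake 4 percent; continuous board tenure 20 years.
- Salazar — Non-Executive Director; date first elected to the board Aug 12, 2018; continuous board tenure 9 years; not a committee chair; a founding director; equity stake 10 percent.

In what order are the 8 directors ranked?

By board role: Kapoor and Greco (Vice Chair); then Abara and Quinn (Executive Director); then Castillo, Petrov, Oyelaran and Salazar (Non-Executive Director).
Kapoor and Greco both have equity stake 4 percent, so the next rule applies.
Kapoor and Greco both have date first elected to the board Jul 11, 2021, so the next rule applies.
Among Kapoor and Greco, by continuous board tenure (lower first): Kapoor (9 years) before Greco (20 years).
Abara and Quinn both have equity stake 5 percent, so the next rule applies.
Abara and Quinn both have date first elected to the board Aug 22, 2003, so the next rule applies.
Among Abara and Quinn, by continuous board tenure (lower first): Abara (7 years) before Quinn (20 years).
Castillo, Petrov, Oyelaran and Salazar all have equity stake 10 percent, so the next rule applies.
Among Castillo, Petrov, Oyelaran and Salazar, by date first elected to the board (earlier first): Castillo and Petrov (Oct 28, 2012) before Oyelaran (Feb 11, 2017) before Salazar (Aug 12, 2018).
Among Castillo and Petrov, by continuous board tenure (lower first): Castillo (10 years) before Petrov (21 years).
Full order: Kapoor, Greco, Abara, Quinn, Castillo, Petrov, Oyelaran, Salazar.

Kapoor, Greco, Abara, Quinn, Castillo, Petrov, Oyelaran, Salazar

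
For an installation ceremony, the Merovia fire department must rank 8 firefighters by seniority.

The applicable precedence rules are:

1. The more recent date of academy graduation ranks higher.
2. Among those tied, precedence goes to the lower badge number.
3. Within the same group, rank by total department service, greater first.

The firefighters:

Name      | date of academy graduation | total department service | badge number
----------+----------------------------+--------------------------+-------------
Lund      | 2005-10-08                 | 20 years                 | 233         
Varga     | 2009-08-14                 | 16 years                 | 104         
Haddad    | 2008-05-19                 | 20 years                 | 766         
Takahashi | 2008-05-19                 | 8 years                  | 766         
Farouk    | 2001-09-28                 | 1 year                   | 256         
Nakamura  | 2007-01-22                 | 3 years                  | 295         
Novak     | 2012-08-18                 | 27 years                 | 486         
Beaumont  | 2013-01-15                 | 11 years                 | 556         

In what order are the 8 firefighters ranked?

By date of academy graduation (later first): Beaumont (2013-01-15); then Novak (2012-08-18); then Varga (2009-08-14); then Haddad and Takahashi (both 2008-05-19); then Nakamura (2007-01-22); then Lund (2005-10-08); then Farouk (2001-09-28).
Haddad and Takahashi both have badge number 766, so the next rule applies.
Among Haddad and Takahashi, by total department service (higher first): Haddad (20 years) before Takahashi (8 years).
Full order: Beaumont, Novak, Varga, Haddad, Takahashi, Nakamura, Lund, Farouk.

Beaumont, Novak, Varga, Haddad, Takahashi, Nakamura, Lund, Farouk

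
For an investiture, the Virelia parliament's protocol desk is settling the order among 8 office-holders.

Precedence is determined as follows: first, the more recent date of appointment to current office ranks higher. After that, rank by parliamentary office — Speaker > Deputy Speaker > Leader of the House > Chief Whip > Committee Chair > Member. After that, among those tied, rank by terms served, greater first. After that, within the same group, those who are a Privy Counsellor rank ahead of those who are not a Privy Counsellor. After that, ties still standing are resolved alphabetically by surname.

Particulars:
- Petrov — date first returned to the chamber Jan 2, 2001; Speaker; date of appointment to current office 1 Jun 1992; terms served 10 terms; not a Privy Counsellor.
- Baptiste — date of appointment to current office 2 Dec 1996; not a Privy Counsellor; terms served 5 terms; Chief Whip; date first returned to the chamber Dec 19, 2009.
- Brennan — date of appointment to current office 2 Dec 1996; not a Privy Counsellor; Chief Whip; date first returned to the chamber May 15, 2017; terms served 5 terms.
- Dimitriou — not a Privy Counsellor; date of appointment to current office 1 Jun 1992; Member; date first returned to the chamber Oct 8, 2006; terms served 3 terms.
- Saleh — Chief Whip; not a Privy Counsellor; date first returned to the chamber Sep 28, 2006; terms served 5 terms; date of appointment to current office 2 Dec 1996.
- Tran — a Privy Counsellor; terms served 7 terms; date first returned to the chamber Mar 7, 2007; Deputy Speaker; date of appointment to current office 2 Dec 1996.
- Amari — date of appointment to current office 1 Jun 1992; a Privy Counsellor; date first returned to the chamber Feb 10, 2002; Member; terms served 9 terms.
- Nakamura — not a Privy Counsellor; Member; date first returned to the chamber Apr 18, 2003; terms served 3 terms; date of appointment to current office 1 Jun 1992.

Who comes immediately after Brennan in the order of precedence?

By date of appointment to current office (later first): Tran, Baptiste, Brennan and Saleh (each 2 Dec 1996); then Petrov, Amari, Dimitriou and Nakamura (each 1 Jun 1992).
Among Tran, Baptiste, Brennan and Saleh, by parliamentary office: Tran (Deputy Speaker) before Baptiste, Brennan and Saleh (Chief Whip).
Baptiste, Brennan and Saleh all have terms served 5 terms, so the next rule applies.
Baptiste, Brennan and Saleh are each not a Privy Counsellor, so the next rule applies.
Among Baptiste, Brennan and Saleh, alphabetically by surname: Baptiste before Brennan before Saleh.
Among Petrov, Amari, Dimitriou and Nakamura, by parliamentary office: Petrov (Speaker) before Amari, Dimitriou and Nakamura (Member).
Among Amari, Dimitriou and Nakamura, by terms served (higher first): Amari (9 terms) before Dimitriou and Nakamura (3 terms).
Dimitriou and Nakamura are each not a Privy Counsellor, so the next rule applies.
Among Dimitriou and Nakamura, alphabetically by surname: Dimitriou before Nakamura.
Order: Tran, Baptiste, Brennan, Saleh, Petrov, Amari, Dimitriou, Nakamura.

Saleh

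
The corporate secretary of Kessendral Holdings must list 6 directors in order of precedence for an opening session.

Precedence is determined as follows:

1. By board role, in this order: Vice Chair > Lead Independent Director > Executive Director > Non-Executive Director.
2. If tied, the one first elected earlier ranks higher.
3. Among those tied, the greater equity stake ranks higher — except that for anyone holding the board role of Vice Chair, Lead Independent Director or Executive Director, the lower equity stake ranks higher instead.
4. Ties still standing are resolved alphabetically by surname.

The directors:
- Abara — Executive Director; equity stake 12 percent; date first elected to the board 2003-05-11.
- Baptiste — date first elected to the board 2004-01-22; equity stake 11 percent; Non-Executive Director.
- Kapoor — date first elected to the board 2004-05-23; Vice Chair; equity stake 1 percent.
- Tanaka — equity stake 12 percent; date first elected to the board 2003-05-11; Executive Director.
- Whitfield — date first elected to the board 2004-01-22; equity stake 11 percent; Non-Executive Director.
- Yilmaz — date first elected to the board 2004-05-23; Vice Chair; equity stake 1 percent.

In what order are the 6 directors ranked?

By board role: Kapoor and Yilmaz (Vice Chair); then Abara and Tanaka (Executive Director); then Baptiste and Whitfield (Non-Executive Director).
Kapoor and Yilmaz both have date first elected to the board 2004-05-23, so the next rule applies.
Kapoor and Yilmaz both have equity stake 1 percent, so the next rule applies.
Among Kapoor and Yilmaz, alphabetically by surname: Kapoor before Yilmaz.
Abara and Tanaka both have date first elected to the board 2003-05-11, so the next rule applies.
Abara and Tanaka both have equity stake 12 percent, so the next rule applies.
Among Abara and Tanaka, alphabetically by surname: Abara before Tanaka.
Baptiste and Whitfield both have date first elected to the board 2004-01-22, so the next rule applies.
Baptiste and Whitfield both have equity stake 11 percent, so the next rule applies.
Among Baptiste and Whitfield, alphabetically by surname: Baptiste before Whitfield.
Full order: Kapoor, Yilmaz, Abara, Tanaka, Baptiste, Whitfield.

Kapoor, Yilmaz, Abara, Tanaka, Baptiste, Whitfield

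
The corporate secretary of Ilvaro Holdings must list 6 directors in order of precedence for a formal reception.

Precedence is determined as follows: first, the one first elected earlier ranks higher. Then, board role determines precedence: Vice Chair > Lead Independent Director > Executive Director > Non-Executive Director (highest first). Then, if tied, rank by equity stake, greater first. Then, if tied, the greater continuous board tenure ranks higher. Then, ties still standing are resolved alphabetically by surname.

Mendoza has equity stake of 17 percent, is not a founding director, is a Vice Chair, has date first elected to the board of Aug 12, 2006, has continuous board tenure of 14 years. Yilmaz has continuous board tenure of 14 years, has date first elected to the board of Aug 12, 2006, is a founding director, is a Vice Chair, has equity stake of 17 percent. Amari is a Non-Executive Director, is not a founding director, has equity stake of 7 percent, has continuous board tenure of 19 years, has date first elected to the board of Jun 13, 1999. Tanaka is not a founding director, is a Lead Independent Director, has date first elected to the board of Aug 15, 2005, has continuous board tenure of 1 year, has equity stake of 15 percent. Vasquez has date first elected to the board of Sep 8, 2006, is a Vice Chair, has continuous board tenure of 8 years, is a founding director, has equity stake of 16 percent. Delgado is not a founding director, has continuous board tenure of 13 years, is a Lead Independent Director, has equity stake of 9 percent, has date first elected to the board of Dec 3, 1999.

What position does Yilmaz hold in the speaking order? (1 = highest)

By date first elected to the board (earlier first): Amari (Jun 13, 1999); then Delgado (Dec 3, 1999); then Tanaka (Aug 15, 2005); then Mendoza and Yilmaz (both Aug 12, 2006); then Vasquez (Sep 8, 2006).
Mendoza and Yilmaz are each Vice Chair, so the next rule applies.
Mendoza and Yilmaz both have equity stake 17 percent, so the next rule applies.
Mendoza and Yilmaz both have continuous board tenure 14 years, so the next rule applies.
Among Mendoza and Yilmaz, alphabetically by surname: Mendoza before Yilmaz.
Order: Amari, Delgado, Tanaka, Mendoza, Yilmaz, Vasquez. So position 5.

5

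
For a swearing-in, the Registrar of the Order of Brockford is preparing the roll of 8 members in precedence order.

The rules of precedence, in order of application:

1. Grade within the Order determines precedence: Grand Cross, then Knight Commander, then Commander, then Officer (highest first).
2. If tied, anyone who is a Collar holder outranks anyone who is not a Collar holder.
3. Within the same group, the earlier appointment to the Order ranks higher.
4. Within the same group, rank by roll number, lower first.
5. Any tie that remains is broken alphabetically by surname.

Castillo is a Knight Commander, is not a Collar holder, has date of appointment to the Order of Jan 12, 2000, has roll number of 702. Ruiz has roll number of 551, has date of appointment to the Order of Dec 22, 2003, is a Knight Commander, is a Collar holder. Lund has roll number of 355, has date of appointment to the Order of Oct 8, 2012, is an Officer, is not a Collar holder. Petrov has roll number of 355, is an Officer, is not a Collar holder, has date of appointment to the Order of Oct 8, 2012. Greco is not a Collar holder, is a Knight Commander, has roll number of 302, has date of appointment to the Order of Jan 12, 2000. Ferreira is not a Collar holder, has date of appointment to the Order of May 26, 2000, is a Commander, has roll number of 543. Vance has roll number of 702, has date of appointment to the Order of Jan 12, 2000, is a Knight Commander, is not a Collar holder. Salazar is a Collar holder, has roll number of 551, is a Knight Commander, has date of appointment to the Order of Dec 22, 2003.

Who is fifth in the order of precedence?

By grade within the Order: Ruiz, Salazar, Greco, Castillo and Vance (Knight Commander); then Ferreira (Commander); then Lund and Petrov (Officer).
Among Ruiz, Salazar, Greco, Castillo and Vance, a Collar holder before not a Collar holder: Ruiz and Salazar (a Collar holder) before Greco, Castillo and Vance (not a Collar holder).
Ruiz and Salazar both have date of appointment to the Order Dec 22, 2003, so the next rule applies.
Ruiz and Salazar both have roll number 551, so the next rule applies.
Among Ruiz and Salazar, alphabetically by surname: Ruiz before Salazar.
Greco, Castillo and Vance all have date of appointment to the Order Jan 12, 2000, so the next rule applies.
Among Greco, Castillo and Vance, by roll number (lower first): Greco (302) before Castillo and Vance (702).
Among Castillo and Vance, alphabetically by surname: Castillo before Vance.
Lund and Petrov are each not a Collar holder, so the next rule applies.
Lund and Petrov both have date of appointment to the Order Oct 8, 2012, so the next rule applies.
Lund and Petrov both have roll number 355, so the next rule applies.
Among Lund and Petrov, alphabetically by surname: Lund before Petrov.
Order: Ruiz, Salazar, Greco, Castillo, Vance, Ferreira, Lund, Petrov.

Vance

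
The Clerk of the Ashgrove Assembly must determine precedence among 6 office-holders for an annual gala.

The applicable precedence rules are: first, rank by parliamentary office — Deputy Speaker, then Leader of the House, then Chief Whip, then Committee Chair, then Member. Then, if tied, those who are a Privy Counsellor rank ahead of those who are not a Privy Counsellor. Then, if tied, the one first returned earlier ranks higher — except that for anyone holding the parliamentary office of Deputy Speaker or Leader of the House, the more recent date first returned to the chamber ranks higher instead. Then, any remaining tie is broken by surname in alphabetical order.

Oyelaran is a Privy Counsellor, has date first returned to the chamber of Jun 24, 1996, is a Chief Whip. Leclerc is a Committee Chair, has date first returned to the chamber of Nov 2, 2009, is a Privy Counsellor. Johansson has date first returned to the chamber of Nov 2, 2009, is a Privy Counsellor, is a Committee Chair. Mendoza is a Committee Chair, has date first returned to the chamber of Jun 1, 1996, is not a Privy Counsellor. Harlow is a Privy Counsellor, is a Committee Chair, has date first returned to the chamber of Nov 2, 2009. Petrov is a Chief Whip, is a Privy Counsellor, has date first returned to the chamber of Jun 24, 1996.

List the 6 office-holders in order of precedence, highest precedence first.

By parliamentary office: Oyelaran and Petrov (Chief Whip); then Harlow, Johansson, Leclerc and Mendoza (Committee Chair).
Oyelaran and Petrov are each a Privy Counsellor, so the next rule applies.
Oyelaran and Petrov both have date first returned to the chamber Jun 24, 1996, so the next rule applies.
Among Oyelaran and Petrov, alphabetically by surname: Oyelaran before Petrov.
Among Harlow, Johansson, Leclerc and Mendoza, a Privy Counsellor before not a Privy Counsellor: Harlow, Johansson and Leclerc (a Privy Counsellor) before Mendoza (not a Privy Counsellor).
Harlow, Johansson and Leclerc all have date first returned to the chamber Nov 2, 2009, so the next rule applies.
Among Harlow, Johansson and Leclerc, alphabetically by surname: Harlow before Johansson before Leclerc.
Full order: Oyelaran, Petrov, Harlow, Johansson, Leclerc, Mendoza.

Oyelaran, Petrov, Harlow, Johansson, Leclerc, Mendoza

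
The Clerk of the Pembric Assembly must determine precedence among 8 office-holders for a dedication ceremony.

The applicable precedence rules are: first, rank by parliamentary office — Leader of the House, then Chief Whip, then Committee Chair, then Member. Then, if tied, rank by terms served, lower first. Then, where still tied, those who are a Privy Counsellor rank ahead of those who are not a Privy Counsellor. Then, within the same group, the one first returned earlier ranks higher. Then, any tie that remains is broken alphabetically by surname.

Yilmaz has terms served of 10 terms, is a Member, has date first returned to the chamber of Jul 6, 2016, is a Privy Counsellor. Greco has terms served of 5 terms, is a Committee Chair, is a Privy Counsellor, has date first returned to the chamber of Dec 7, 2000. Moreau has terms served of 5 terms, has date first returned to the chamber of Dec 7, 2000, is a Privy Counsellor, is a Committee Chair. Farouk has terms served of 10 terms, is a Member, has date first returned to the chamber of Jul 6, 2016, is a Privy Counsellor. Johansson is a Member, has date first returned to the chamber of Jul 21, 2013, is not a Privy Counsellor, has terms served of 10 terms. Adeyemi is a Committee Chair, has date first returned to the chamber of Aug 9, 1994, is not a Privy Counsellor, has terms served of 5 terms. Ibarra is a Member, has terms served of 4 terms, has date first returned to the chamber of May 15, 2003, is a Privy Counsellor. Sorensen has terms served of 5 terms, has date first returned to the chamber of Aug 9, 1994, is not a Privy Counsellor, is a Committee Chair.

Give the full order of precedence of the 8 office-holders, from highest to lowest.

Greco, Moreau, Adeyemi, Sorensen, Ibarra, Farouk, Yilmaz, Johansson

By parliamentary office: Greco, Moreau, Adeyemi and Sorensen (Committee Chair); then Ibarra, Farouk, Yilmaz and Johansson (Member).
Greco, Moreau, Adeyemi and Sorensen all have terms served 5 terms, so the next rule applies.
Among Greco, Moreau, Adeyemi and Sorensen, a Privy Counsellor before not a Privy Counsellor: Greco and Moreau (a Privy Counsellor) before Adeyemi and Sorensen (not a Privy Counsellor).
Greco and Moreau both have date first returned to the chamber Dec 7, 2000, so the next rule applies.
Among Greco and Moreau, alphabetically by surname: Greco before Moreau.
Adeyemi and Sorensen both have date first returned to the chamber Aug 9, 1994, so the next rule applies.
Among Adeyemi and Sorensen, alphabetically by surname: Adeyemi before Sorensen.
Among Ibarra, Farouk, Yilmaz and Johansson, by terms served (lower first): Ibarra (4 terms) before Farouk, Yilmaz and Johansson (10 terms).
Among Farouk, Yilmaz and Johansson, a Privy Counsellor before not a Privy Counsellor: Farouk and Yilmaz (a Privy Counsellor) before Johansson (not a Privy Counsellor).
Farouk and Yilmaz both have date first returned to the chamber Jul 6, 2016, so the next rule applies.
Among Farouk and Yilmaz, alphabetically by surname: Farouk before Yilmaz.
Full order: Greco, Moreau, Adeyemi, Sorensen, Ibarra, Farouk, Yilmaz, Johansson.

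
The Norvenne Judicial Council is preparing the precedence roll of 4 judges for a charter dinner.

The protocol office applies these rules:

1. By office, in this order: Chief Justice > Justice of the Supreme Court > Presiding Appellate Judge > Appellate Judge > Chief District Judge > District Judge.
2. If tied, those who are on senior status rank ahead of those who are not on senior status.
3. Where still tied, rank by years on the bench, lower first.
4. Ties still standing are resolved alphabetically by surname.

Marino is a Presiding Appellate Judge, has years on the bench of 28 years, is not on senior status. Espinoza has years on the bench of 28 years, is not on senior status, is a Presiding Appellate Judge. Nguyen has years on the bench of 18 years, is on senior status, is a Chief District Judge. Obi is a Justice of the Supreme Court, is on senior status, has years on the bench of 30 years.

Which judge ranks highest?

By office: Obi (Justice of the Supreme Court); then Espinoza and Marino (Presiding Appellate Judge); then Nguyen (Chief District Judge).
Espinoza and Marino are each not on senior status, so the next rule applies.
Espinoza and Marino both have years on the bench 28 years, so the next rule applies.
Among Espinoza and Marino, alphabetically by surname: Espinoza before Marino.
Order: Obi, Espinoza, Marino, Nguyen.

Obi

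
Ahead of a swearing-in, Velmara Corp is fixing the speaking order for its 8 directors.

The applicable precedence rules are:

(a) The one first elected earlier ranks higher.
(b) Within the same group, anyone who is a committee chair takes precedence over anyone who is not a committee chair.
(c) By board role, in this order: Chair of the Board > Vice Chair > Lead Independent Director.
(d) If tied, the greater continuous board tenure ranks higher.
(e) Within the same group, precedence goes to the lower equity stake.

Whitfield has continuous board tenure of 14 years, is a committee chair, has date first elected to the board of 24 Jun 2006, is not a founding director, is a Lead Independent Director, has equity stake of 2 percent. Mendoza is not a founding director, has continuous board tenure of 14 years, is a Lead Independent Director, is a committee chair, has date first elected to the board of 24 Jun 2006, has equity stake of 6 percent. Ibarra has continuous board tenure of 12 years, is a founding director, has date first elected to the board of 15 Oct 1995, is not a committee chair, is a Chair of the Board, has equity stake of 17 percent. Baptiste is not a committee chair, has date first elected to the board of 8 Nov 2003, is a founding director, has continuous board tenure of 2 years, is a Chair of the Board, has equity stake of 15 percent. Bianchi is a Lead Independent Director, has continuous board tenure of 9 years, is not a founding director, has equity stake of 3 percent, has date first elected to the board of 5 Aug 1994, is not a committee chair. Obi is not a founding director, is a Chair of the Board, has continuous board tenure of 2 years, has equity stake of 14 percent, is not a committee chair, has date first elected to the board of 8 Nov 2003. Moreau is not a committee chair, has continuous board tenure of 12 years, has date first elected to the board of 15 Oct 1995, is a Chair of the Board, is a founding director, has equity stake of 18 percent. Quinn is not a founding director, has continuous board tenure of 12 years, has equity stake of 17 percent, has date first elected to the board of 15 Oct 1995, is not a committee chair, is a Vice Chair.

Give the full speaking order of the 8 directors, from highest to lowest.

Bianchi, Ibarra, Moreau, Quinn, Obi, Baptiste, Whitfield, Mendoza

By date first elected to the board (earlier first): Bianchi (5 Aug 1994); then Ibarra, Moreau and Quinn (each 15 Oct 1995); then Obi and Baptiste (both 8 Nov 2003); then Whitfield and Mendoza (both 24 Jun 2006).
Ibarra, Moreau and Quinn are each not a committee chair, so the next rule applies.
Among Ibarra, Moreau and Quinn, by board role: Ibarra and Moreau (Chair of the Board) before Quinn (Vice Chair).
Ibarra and Moreau both have continuous board tenure 12 years, so the next rule applies.
Among Ibarra and Moreau, by equity stake (lower first): Ibarra (17 percent) before Moreau (18 percent).
Obi and Baptiste are each not a committee chair, so the next rule applies.
Obi and Baptiste are each Chair of the Board, so the next rule applies.
Obi and Baptiste both have continuous board tenure 2 years, so the next rule applies.
Among Obi and Baptiste, by equity stake (lower first): Obi (14 percent) before Baptiste (15 percent).
Whitfield and Mendoza are each a committee chair, so the next rule applies.
Whitfield and Mendoza are each Lead Independent Director, so the next rule applies.
Whitfield and Mendoza both have continuous board tenure 14 years, so the next rule applies.
Among Whitfield and Mendoza, by equity stake (lower first): Whitfield (2 percent) before Mendoza (6 percent).
Full order: Bianchi, Ibarra, Moreau, Quinn, Obi, Baptiste, Whitfield, Mendoza.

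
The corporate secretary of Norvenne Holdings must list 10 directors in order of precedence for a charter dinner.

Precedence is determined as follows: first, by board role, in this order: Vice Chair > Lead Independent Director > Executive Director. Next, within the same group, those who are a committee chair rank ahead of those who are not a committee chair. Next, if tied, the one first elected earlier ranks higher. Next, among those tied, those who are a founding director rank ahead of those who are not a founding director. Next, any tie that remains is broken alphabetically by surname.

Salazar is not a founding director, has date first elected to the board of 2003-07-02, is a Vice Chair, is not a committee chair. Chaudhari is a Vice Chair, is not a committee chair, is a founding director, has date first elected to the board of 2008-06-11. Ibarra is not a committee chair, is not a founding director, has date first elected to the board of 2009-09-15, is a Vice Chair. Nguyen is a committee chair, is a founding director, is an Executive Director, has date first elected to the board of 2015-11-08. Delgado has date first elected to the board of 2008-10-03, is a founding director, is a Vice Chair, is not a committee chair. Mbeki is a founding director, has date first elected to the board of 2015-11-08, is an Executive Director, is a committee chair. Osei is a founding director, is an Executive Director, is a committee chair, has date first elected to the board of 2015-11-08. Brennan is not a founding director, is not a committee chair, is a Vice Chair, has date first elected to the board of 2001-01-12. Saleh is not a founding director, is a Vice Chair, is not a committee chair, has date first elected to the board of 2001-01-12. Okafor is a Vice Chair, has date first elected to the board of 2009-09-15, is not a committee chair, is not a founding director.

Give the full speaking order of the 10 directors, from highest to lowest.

Brennan, Saleh, Salazar, Chaudhari, Delgado, Ibarra, Okafor, Mbeki, Nguyen, Osei

By board role: Brennan, Saleh, Salazar, Chaudhari, Delgado, Ibarra and Okafor (Vice Chair); then Mbeki, Nguyen and Osei (Executive Director).
Brennan, Saleh, Salazar, Chaudhari, Delgado, Ibarra and Okafor are each not a committee chair, so the next rule applies.
Among Brennan, Saleh, Salazar, Chaudhari, Delgado, Ibarra and Okafor, by date first elected to the board (earlier first): Brennan and Saleh (2001-01-12) before Salazar (2003-07-02) before Chaudhari (2008-06-11) before Delgado (2008-10-03) before Ibarra and Okafor (2009-09-15).
Brennan and Saleh are each not a founding director, so the next rule applies.
Among Brennan and Saleh, alphabetically by surname: Brennan before Saleh.
Ibarra and Okafor are each not a founding director, so the next rule applies.
Among Ibarra and Okafor, alphabetically by surname: Ibarra before Okafor.
Mbeki, Nguyen and Osei are each a committee chair, so the next rule applies.
Mbeki, Nguyen and Osei all have date first elected to the board 2015-11-08, so the next rule applies.
Mbeki, Nguyen and Osei are each a founding director, so the next rule applies.
Among Mbeki, Nguyen and Osei, alphabetically by surname: Mbeki before Nguyen before Osei.
Full order: Brennan, Saleh, Salazar, Chaudhari, Delgado, Ibarra, Okafor, Mbeki, Nguyen, Osei.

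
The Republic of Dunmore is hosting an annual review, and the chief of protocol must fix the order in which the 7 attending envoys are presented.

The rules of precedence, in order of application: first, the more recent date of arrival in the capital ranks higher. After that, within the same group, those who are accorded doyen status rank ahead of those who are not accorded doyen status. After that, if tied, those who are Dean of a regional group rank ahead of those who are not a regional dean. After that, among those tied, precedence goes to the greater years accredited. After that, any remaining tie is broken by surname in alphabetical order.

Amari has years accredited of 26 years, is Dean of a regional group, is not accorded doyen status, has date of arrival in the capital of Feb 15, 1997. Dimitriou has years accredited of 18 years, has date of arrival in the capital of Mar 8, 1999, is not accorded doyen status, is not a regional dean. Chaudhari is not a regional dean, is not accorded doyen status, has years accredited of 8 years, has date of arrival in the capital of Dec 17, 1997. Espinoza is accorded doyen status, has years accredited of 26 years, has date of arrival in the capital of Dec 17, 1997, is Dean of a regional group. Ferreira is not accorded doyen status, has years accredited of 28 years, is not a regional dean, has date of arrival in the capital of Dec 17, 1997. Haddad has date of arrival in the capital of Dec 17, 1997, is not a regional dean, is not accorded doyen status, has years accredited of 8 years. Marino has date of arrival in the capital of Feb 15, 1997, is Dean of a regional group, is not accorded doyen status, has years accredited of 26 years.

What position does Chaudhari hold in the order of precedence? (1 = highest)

By date of arrival in the capital (later first): Dimitriou (Mar 8, 1999); then Espinoza, Ferreira, Chaudhari and Haddad (each Dec 17, 1997); then Amari and Marino (both Feb 15, 1997).
Among Espinoza, Ferreira, Chaudhari and Haddad, accorded doyen status before not accorded doyen status: Espinoza (accorded doyen status) before Ferreira, Chaudhari and Haddad (not accorded doyen status).
Ferreira, Chaudhari and Haddad are each not a regional dean, so the next rule applies.
Among Ferreira, Chaudhari and Haddad, by years accredited (higher first): Ferreira (28 years) before Chaudhari and Haddad (8 years).
Among Chaudhari and Haddad, alphabetically by surname: Chaudhari before Haddad.
Amari and Marino are each not accorded doyen status, so the next rule applies.
Amari and Marino are each Dean of a regional group, so the next rule applies.
Amari and Marino both have years accredited 26 years, so the next rule applies.
Among Amari and Marino, alphabetically by surname: Amari before Marino.
Order: Dimitriou, Espinoza, Ferreira, Chaudhari, Haddad, Amari, Marino. So position 4.

4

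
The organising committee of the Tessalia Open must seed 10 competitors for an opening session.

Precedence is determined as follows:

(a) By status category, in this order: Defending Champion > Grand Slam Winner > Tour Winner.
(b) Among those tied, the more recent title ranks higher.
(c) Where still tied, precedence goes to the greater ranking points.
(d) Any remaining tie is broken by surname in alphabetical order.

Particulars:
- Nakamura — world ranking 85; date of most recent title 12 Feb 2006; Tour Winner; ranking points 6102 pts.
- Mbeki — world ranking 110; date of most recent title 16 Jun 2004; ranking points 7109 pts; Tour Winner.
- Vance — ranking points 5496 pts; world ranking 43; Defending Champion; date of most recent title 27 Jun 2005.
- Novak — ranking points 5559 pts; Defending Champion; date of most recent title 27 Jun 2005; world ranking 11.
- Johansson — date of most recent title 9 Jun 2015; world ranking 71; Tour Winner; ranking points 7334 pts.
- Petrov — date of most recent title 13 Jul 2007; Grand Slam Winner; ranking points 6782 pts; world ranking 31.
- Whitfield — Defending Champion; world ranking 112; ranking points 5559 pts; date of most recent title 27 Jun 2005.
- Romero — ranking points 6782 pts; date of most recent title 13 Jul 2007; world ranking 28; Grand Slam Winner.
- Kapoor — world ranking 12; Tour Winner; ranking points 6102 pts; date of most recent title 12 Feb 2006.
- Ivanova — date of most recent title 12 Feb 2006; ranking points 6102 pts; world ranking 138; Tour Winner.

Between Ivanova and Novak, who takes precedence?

By status category: Novak, Whitfield and Vance (Defending Champion); then Petrov and Romero (Grand Slam Winner); then Johansson, Ivanova, Kapoor, Nakamura and Mbeki (Tour Winner).
Novak, Whitfield and Vance all have date of most recent title 27 Jun 2005, so the next rule applies.
Among Novak, Whitfield and Vance, by ranking points (higher first): Novak and Whitfield (5559 pts) before Vance (5496 pts).
Among Novak and Whitfield, alphabetically by surname: Novak before Whitfield.
Petrov and Romero both have date of most recent title 13 Jul 2007, so the next rule applies.
Petrov and Romero both have ranking points 6782 pts, so the next rule applies.
Among Petrov and Romero, alphabetically by surname: Petrov before Romero.
Among Johansson, Ivanova, Kapoor, Nakamura and Mbeki, by date of most recent title (later first): Johansson (9 Jun 2015) before Ivanova, Kapoor and Nakamura (12 Feb 2006) before Mbeki (16 Jun 2004).
Ivanova, Kapoor and Nakamura all have ranking points 6102 pts, so the next rule applies.
Among Ivanova, Kapoor and Nakamura, alphabetically by surname: Ivanova before Kapoor before Nakamura.
So Novak takes precedence.

Novak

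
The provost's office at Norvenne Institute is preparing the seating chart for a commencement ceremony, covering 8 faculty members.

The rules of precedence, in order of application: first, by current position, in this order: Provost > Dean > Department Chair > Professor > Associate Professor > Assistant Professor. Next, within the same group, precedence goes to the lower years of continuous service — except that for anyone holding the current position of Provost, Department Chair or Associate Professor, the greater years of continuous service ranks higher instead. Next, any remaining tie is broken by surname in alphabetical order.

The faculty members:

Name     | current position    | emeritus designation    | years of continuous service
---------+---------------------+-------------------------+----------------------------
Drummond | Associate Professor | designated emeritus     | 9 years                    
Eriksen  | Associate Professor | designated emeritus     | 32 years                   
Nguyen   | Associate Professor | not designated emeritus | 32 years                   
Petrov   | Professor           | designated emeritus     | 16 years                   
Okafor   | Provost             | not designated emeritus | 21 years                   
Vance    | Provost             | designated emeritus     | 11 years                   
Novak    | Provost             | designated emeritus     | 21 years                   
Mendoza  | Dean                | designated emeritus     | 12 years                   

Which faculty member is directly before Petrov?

By current position: Novak, Okafor and Vance (Provost); then Mendoza (Dean); then Petrov (Professor); then Eriksen, Nguyen and Drummond (Associate Professor).
Among Novak, Okafor and Vance, by years of continuous service (higher first) (reversed rule for this group): Novak and Okafor (21 years) before Vance (11 years).
Among Novak and Okafor, alphabetically by surname: Novak before Okafor.
Among Eriksen, Nguyen and Drummond, by years of continuous service (higher first) (reversed rule for this group): Eriksen and Nguyen (32 years) before Drummond (9 years).
Among Eriksen and Nguyen, alphabetically by surname: Eriksen before Nguyen.
Order: Novak, Okafor, Vance, Mendoza, Petrov, Eriksen, Nguyen, Drummond.

Mendoza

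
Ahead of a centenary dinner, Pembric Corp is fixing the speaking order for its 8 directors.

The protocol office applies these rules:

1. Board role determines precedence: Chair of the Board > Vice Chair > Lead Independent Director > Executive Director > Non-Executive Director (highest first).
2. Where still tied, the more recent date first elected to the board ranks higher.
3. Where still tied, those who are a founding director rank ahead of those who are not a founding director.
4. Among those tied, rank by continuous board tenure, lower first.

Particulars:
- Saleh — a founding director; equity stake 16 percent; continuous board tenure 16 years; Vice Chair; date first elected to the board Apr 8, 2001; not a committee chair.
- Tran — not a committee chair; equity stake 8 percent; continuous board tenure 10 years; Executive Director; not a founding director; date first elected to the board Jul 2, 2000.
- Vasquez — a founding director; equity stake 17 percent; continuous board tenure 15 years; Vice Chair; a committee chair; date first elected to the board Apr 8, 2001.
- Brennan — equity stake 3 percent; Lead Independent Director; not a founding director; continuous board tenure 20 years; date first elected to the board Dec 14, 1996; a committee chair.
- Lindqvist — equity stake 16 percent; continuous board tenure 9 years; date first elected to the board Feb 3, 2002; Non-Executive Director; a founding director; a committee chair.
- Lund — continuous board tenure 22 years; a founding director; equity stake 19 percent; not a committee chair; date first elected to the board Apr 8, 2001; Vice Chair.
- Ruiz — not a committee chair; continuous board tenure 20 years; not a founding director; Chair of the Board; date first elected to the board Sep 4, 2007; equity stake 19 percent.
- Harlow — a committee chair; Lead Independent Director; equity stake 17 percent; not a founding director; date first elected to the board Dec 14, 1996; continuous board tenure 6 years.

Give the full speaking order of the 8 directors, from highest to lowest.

Ruiz, Vasquez, Saleh, Lund, Harlow, Brennan, Tran, Lindqvist

By board role: Ruiz (Chair of the Board); then Vasquez, Saleh and Lund (Vice Chair); then Harlow and Brennan (Lead Independent Director); then Tran (Executive Director); then Lindqvist (Non-Executive Director).
Vasquez, Saleh and Lund all have date first elected to the board Apr 8, 2001, so the next rule applies.
Vasquez, Saleh and Lund are each a founding director, so the next rule applies.
Among Vasquez, Saleh and Lund, by continuous board tenure (lower first): Vasquez (15 years) before Saleh (16 years) before Lund (22 years).
Harlow and Brennan both have date first elected to the board Dec 14, 1996, so the next rule applies.
Harlow and Brennan are each not a founding director, so the next rule applies.
Among Harlow and Brennan, by continuous board tenure (lower first): Harlow (6 years) before Brennan (20 years).
Full order: Ruiz, Vasquez, Saleh, Lund, Harlow, Brennan, Tran, Lindqvist.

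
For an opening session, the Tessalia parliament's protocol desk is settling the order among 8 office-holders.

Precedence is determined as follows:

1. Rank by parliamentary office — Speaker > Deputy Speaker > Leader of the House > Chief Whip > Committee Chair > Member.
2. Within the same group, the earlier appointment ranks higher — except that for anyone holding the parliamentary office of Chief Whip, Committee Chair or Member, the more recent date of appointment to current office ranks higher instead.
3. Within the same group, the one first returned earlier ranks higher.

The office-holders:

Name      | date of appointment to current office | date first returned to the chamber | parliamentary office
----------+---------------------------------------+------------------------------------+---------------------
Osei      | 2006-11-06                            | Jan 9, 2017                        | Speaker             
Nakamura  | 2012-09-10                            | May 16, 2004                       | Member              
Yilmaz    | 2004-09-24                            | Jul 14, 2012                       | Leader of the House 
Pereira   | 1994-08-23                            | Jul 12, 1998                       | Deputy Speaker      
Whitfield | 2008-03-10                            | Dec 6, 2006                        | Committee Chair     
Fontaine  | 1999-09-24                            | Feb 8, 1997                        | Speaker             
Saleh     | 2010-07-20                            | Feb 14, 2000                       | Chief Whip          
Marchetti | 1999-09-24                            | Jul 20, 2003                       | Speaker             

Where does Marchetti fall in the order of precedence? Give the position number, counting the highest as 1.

By parliamentary office: Fontaine, Marchetti and Osei (Speaker); then Pereira (Deputy Speaker); then Yilmaz (Leader of the House); then Saleh (Chief Whip); then Whitfield (Committee Chair); then Nakamura (Member).
Among Fontaine, Marchetti and Osei, by date of appointment to current office (earlier first): Fontaine and Marchetti (1999-09-24) before Osei (2006-11-06).
Among Fontaine and Marchetti, by date first returned to the chamber (earlier first): Fontaine (Feb 8, 1997) before Marchetti (Jul 20, 2003).
Order: Fontaine, Marchetti, Osei, Pereira, Yilmaz, Saleh, Whitfield, Nakamura. So position 2.

2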